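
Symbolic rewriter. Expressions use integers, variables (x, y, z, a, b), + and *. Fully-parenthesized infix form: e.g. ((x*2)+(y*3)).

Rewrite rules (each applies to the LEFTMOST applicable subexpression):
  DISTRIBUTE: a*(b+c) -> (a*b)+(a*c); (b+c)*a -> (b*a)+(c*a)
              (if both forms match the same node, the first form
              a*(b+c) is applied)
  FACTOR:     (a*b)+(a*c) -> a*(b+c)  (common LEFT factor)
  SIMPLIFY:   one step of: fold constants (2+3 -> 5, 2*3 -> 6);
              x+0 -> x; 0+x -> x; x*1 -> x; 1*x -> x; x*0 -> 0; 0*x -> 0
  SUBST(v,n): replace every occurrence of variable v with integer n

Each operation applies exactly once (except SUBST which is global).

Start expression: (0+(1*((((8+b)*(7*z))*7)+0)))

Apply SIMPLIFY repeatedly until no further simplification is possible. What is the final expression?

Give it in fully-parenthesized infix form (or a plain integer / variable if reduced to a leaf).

Answer: (((8+b)*(7*z))*7)

Derivation:
Start: (0+(1*((((8+b)*(7*z))*7)+0)))
Step 1: at root: (0+(1*((((8+b)*(7*z))*7)+0))) -> (1*((((8+b)*(7*z))*7)+0)); overall: (0+(1*((((8+b)*(7*z))*7)+0))) -> (1*((((8+b)*(7*z))*7)+0))
Step 2: at root: (1*((((8+b)*(7*z))*7)+0)) -> ((((8+b)*(7*z))*7)+0); overall: (1*((((8+b)*(7*z))*7)+0)) -> ((((8+b)*(7*z))*7)+0)
Step 3: at root: ((((8+b)*(7*z))*7)+0) -> (((8+b)*(7*z))*7); overall: ((((8+b)*(7*z))*7)+0) -> (((8+b)*(7*z))*7)
Fixed point: (((8+b)*(7*z))*7)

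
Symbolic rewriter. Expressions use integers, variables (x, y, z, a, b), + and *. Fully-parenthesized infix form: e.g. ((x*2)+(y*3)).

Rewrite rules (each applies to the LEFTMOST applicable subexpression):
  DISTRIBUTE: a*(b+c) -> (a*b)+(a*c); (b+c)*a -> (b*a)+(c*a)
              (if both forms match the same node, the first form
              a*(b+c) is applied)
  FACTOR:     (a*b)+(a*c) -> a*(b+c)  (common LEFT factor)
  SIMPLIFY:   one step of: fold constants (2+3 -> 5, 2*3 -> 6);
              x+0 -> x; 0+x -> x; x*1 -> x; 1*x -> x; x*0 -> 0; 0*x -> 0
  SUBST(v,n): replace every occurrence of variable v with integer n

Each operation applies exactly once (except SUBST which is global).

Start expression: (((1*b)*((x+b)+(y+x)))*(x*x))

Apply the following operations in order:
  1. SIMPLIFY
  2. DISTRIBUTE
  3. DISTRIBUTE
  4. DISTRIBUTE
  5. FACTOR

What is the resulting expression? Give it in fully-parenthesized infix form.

Start: (((1*b)*((x+b)+(y+x)))*(x*x))
Apply SIMPLIFY at LL (target: (1*b)): (((1*b)*((x+b)+(y+x)))*(x*x)) -> ((b*((x+b)+(y+x)))*(x*x))
Apply DISTRIBUTE at L (target: (b*((x+b)+(y+x)))): ((b*((x+b)+(y+x)))*(x*x)) -> (((b*(x+b))+(b*(y+x)))*(x*x))
Apply DISTRIBUTE at root (target: (((b*(x+b))+(b*(y+x)))*(x*x))): (((b*(x+b))+(b*(y+x)))*(x*x)) -> (((b*(x+b))*(x*x))+((b*(y+x))*(x*x)))
Apply DISTRIBUTE at LL (target: (b*(x+b))): (((b*(x+b))*(x*x))+((b*(y+x))*(x*x))) -> ((((b*x)+(b*b))*(x*x))+((b*(y+x))*(x*x)))
Apply FACTOR at LL (target: ((b*x)+(b*b))): ((((b*x)+(b*b))*(x*x))+((b*(y+x))*(x*x))) -> (((b*(x+b))*(x*x))+((b*(y+x))*(x*x)))

Answer: (((b*(x+b))*(x*x))+((b*(y+x))*(x*x)))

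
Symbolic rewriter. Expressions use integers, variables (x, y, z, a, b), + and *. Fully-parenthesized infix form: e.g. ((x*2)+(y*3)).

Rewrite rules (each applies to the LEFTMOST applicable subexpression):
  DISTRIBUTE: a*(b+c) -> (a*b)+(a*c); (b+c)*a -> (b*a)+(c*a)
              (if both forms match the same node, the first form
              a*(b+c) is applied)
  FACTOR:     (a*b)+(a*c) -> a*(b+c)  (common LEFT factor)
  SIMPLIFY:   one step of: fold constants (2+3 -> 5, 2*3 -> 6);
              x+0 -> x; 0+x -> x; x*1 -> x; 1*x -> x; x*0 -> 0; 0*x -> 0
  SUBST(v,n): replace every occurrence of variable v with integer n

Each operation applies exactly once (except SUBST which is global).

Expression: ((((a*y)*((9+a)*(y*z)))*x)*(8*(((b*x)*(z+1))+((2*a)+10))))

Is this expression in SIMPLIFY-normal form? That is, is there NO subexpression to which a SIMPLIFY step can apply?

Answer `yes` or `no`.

Expression: ((((a*y)*((9+a)*(y*z)))*x)*(8*(((b*x)*(z+1))+((2*a)+10))))
Scanning for simplifiable subexpressions (pre-order)...
  at root: ((((a*y)*((9+a)*(y*z)))*x)*(8*(((b*x)*(z+1))+((2*a)+10)))) (not simplifiable)
  at L: (((a*y)*((9+a)*(y*z)))*x) (not simplifiable)
  at LL: ((a*y)*((9+a)*(y*z))) (not simplifiable)
  at LLL: (a*y) (not simplifiable)
  at LLR: ((9+a)*(y*z)) (not simplifiable)
  at LLRL: (9+a) (not simplifiable)
  at LLRR: (y*z) (not simplifiable)
  at R: (8*(((b*x)*(z+1))+((2*a)+10))) (not simplifiable)
  at RR: (((b*x)*(z+1))+((2*a)+10)) (not simplifiable)
  at RRL: ((b*x)*(z+1)) (not simplifiable)
  at RRLL: (b*x) (not simplifiable)
  at RRLR: (z+1) (not simplifiable)
  at RRR: ((2*a)+10) (not simplifiable)
  at RRRL: (2*a) (not simplifiable)
Result: no simplifiable subexpression found -> normal form.

Answer: yes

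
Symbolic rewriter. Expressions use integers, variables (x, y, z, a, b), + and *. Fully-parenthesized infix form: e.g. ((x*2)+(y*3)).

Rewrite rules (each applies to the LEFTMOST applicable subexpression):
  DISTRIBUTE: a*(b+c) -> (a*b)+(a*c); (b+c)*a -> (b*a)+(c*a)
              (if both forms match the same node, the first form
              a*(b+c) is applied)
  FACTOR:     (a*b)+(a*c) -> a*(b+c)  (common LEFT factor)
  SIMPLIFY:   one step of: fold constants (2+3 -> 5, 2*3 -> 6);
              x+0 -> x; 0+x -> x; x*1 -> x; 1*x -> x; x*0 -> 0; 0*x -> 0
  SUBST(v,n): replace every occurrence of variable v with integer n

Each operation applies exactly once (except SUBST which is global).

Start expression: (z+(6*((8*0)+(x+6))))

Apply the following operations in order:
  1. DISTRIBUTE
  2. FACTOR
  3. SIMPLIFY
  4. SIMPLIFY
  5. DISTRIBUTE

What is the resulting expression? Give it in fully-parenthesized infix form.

Answer: (z+((6*x)+(6*6)))

Derivation:
Start: (z+(6*((8*0)+(x+6))))
Apply DISTRIBUTE at R (target: (6*((8*0)+(x+6)))): (z+(6*((8*0)+(x+6)))) -> (z+((6*(8*0))+(6*(x+6))))
Apply FACTOR at R (target: ((6*(8*0))+(6*(x+6)))): (z+((6*(8*0))+(6*(x+6)))) -> (z+(6*((8*0)+(x+6))))
Apply SIMPLIFY at RRL (target: (8*0)): (z+(6*((8*0)+(x+6)))) -> (z+(6*(0+(x+6))))
Apply SIMPLIFY at RR (target: (0+(x+6))): (z+(6*(0+(x+6)))) -> (z+(6*(x+6)))
Apply DISTRIBUTE at R (target: (6*(x+6))): (z+(6*(x+6))) -> (z+((6*x)+(6*6)))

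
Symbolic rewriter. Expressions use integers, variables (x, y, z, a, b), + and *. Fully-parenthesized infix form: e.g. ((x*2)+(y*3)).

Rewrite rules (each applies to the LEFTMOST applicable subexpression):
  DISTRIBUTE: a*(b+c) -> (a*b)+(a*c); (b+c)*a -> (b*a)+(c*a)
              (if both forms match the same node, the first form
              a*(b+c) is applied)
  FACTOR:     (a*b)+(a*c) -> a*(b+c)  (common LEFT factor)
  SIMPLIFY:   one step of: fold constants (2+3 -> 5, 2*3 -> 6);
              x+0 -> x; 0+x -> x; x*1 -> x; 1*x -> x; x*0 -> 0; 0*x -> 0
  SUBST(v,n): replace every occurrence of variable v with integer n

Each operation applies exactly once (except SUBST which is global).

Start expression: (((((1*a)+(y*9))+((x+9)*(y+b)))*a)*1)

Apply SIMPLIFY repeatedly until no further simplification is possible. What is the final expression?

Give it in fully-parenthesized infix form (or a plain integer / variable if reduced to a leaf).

Answer: (((a+(y*9))+((x+9)*(y+b)))*a)

Derivation:
Start: (((((1*a)+(y*9))+((x+9)*(y+b)))*a)*1)
Step 1: at root: (((((1*a)+(y*9))+((x+9)*(y+b)))*a)*1) -> ((((1*a)+(y*9))+((x+9)*(y+b)))*a); overall: (((((1*a)+(y*9))+((x+9)*(y+b)))*a)*1) -> ((((1*a)+(y*9))+((x+9)*(y+b)))*a)
Step 2: at LLL: (1*a) -> a; overall: ((((1*a)+(y*9))+((x+9)*(y+b)))*a) -> (((a+(y*9))+((x+9)*(y+b)))*a)
Fixed point: (((a+(y*9))+((x+9)*(y+b)))*a)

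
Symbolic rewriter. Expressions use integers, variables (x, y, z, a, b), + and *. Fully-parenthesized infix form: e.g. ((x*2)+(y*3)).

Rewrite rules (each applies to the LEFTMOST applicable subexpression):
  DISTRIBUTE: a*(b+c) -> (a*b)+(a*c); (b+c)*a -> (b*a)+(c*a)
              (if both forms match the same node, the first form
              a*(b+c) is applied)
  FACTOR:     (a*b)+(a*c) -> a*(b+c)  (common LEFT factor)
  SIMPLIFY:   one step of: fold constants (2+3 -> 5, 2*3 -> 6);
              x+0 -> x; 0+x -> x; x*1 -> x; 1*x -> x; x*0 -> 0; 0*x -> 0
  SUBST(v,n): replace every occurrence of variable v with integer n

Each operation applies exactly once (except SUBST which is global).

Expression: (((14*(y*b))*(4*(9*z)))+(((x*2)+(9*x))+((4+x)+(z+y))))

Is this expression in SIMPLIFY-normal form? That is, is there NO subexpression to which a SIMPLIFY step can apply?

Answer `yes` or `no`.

Expression: (((14*(y*b))*(4*(9*z)))+(((x*2)+(9*x))+((4+x)+(z+y))))
Scanning for simplifiable subexpressions (pre-order)...
  at root: (((14*(y*b))*(4*(9*z)))+(((x*2)+(9*x))+((4+x)+(z+y)))) (not simplifiable)
  at L: ((14*(y*b))*(4*(9*z))) (not simplifiable)
  at LL: (14*(y*b)) (not simplifiable)
  at LLR: (y*b) (not simplifiable)
  at LR: (4*(9*z)) (not simplifiable)
  at LRR: (9*z) (not simplifiable)
  at R: (((x*2)+(9*x))+((4+x)+(z+y))) (not simplifiable)
  at RL: ((x*2)+(9*x)) (not simplifiable)
  at RLL: (x*2) (not simplifiable)
  at RLR: (9*x) (not simplifiable)
  at RR: ((4+x)+(z+y)) (not simplifiable)
  at RRL: (4+x) (not simplifiable)
  at RRR: (z+y) (not simplifiable)
Result: no simplifiable subexpression found -> normal form.

Answer: yes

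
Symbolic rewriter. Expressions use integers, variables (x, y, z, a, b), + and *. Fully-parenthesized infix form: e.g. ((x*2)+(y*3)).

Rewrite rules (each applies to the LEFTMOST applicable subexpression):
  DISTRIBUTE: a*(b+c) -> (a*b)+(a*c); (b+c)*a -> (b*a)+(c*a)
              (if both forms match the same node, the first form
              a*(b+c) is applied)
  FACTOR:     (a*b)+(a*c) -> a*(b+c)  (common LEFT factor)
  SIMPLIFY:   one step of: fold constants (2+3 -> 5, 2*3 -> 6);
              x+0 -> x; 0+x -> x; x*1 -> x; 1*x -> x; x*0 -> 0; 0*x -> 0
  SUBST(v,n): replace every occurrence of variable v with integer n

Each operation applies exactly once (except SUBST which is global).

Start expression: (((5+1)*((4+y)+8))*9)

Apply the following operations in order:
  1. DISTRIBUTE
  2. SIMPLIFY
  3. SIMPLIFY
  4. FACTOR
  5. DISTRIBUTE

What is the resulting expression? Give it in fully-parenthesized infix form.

Start: (((5+1)*((4+y)+8))*9)
Apply DISTRIBUTE at L (target: ((5+1)*((4+y)+8))): (((5+1)*((4+y)+8))*9) -> ((((5+1)*(4+y))+((5+1)*8))*9)
Apply SIMPLIFY at LLL (target: (5+1)): ((((5+1)*(4+y))+((5+1)*8))*9) -> (((6*(4+y))+((5+1)*8))*9)
Apply SIMPLIFY at LRL (target: (5+1)): (((6*(4+y))+((5+1)*8))*9) -> (((6*(4+y))+(6*8))*9)
Apply FACTOR at L (target: ((6*(4+y))+(6*8))): (((6*(4+y))+(6*8))*9) -> ((6*((4+y)+8))*9)
Apply DISTRIBUTE at L (target: (6*((4+y)+8))): ((6*((4+y)+8))*9) -> (((6*(4+y))+(6*8))*9)

Answer: (((6*(4+y))+(6*8))*9)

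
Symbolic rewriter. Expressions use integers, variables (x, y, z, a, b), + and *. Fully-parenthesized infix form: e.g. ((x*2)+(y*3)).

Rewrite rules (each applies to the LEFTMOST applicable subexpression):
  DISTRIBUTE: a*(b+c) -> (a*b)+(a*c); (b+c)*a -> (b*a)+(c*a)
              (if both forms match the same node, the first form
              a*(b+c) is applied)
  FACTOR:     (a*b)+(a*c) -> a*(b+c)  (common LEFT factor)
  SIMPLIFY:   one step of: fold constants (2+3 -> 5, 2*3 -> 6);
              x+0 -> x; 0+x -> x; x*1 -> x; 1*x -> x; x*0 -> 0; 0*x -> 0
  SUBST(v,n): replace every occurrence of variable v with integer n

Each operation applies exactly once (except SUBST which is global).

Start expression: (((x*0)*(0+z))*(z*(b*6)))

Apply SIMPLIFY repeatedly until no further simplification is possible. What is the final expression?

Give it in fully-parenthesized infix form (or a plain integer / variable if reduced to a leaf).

Start: (((x*0)*(0+z))*(z*(b*6)))
Step 1: at LL: (x*0) -> 0; overall: (((x*0)*(0+z))*(z*(b*6))) -> ((0*(0+z))*(z*(b*6)))
Step 2: at L: (0*(0+z)) -> 0; overall: ((0*(0+z))*(z*(b*6))) -> (0*(z*(b*6)))
Step 3: at root: (0*(z*(b*6))) -> 0; overall: (0*(z*(b*6))) -> 0
Fixed point: 0

Answer: 0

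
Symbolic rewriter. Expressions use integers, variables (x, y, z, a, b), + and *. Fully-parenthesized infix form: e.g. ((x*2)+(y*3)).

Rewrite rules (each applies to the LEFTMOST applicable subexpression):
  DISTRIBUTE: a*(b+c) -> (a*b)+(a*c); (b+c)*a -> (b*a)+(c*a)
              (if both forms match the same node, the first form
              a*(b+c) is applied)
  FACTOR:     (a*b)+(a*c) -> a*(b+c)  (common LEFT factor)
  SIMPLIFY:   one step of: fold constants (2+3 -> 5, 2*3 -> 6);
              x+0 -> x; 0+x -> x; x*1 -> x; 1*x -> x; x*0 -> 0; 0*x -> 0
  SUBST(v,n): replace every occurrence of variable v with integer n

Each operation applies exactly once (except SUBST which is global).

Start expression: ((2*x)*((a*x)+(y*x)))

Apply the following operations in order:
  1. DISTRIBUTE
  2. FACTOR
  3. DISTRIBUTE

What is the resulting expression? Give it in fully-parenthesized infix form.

Start: ((2*x)*((a*x)+(y*x)))
Apply DISTRIBUTE at root (target: ((2*x)*((a*x)+(y*x)))): ((2*x)*((a*x)+(y*x))) -> (((2*x)*(a*x))+((2*x)*(y*x)))
Apply FACTOR at root (target: (((2*x)*(a*x))+((2*x)*(y*x)))): (((2*x)*(a*x))+((2*x)*(y*x))) -> ((2*x)*((a*x)+(y*x)))
Apply DISTRIBUTE at root (target: ((2*x)*((a*x)+(y*x)))): ((2*x)*((a*x)+(y*x))) -> (((2*x)*(a*x))+((2*x)*(y*x)))

Answer: (((2*x)*(a*x))+((2*x)*(y*x)))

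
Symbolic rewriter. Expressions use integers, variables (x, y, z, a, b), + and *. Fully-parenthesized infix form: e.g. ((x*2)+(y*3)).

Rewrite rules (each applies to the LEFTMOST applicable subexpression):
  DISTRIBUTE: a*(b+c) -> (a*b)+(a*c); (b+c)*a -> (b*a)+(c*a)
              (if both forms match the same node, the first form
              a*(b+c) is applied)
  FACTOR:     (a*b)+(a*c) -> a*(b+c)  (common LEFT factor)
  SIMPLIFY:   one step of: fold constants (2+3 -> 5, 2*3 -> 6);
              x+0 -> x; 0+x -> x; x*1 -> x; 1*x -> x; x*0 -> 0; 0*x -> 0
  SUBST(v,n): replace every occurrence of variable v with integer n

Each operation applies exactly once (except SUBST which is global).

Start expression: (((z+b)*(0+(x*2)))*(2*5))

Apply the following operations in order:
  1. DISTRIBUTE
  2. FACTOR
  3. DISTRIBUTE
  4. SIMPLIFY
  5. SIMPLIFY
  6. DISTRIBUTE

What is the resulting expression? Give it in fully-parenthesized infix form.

Answer: (((z*(x*2))+(b*(x*2)))*(2*5))

Derivation:
Start: (((z+b)*(0+(x*2)))*(2*5))
Apply DISTRIBUTE at L (target: ((z+b)*(0+(x*2)))): (((z+b)*(0+(x*2)))*(2*5)) -> ((((z+b)*0)+((z+b)*(x*2)))*(2*5))
Apply FACTOR at L (target: (((z+b)*0)+((z+b)*(x*2)))): ((((z+b)*0)+((z+b)*(x*2)))*(2*5)) -> (((z+b)*(0+(x*2)))*(2*5))
Apply DISTRIBUTE at L (target: ((z+b)*(0+(x*2)))): (((z+b)*(0+(x*2)))*(2*5)) -> ((((z+b)*0)+((z+b)*(x*2)))*(2*5))
Apply SIMPLIFY at LL (target: ((z+b)*0)): ((((z+b)*0)+((z+b)*(x*2)))*(2*5)) -> ((0+((z+b)*(x*2)))*(2*5))
Apply SIMPLIFY at L (target: (0+((z+b)*(x*2)))): ((0+((z+b)*(x*2)))*(2*5)) -> (((z+b)*(x*2))*(2*5))
Apply DISTRIBUTE at L (target: ((z+b)*(x*2))): (((z+b)*(x*2))*(2*5)) -> (((z*(x*2))+(b*(x*2)))*(2*5))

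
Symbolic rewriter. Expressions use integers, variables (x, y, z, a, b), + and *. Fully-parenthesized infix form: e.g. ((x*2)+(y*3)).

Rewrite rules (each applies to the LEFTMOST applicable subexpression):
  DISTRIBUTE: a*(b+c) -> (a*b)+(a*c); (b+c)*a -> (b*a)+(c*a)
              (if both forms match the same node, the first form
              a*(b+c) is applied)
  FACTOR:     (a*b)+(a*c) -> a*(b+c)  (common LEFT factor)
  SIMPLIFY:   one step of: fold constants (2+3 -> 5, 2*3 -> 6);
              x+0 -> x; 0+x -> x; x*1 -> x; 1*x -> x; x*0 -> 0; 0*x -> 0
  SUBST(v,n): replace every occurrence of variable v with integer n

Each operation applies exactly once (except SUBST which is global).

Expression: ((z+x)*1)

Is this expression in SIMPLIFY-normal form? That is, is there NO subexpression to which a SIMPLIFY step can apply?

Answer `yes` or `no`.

Answer: no

Derivation:
Expression: ((z+x)*1)
Scanning for simplifiable subexpressions (pre-order)...
  at root: ((z+x)*1) (SIMPLIFIABLE)
  at L: (z+x) (not simplifiable)
Found simplifiable subexpr at path root: ((z+x)*1)
One SIMPLIFY step would give: (z+x)
-> NOT in normal form.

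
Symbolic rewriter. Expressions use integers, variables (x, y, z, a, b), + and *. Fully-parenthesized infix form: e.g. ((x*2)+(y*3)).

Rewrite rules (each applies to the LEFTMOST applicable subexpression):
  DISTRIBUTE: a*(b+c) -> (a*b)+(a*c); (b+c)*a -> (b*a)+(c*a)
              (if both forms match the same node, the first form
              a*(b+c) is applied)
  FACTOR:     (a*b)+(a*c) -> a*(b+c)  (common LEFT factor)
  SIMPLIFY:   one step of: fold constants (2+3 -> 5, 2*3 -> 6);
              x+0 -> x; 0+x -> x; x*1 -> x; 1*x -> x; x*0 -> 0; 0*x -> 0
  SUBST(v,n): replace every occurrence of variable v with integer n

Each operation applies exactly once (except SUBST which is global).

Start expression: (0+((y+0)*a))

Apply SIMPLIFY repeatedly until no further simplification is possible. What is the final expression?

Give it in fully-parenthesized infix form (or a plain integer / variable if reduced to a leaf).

Start: (0+((y+0)*a))
Step 1: at root: (0+((y+0)*a)) -> ((y+0)*a); overall: (0+((y+0)*a)) -> ((y+0)*a)
Step 2: at L: (y+0) -> y; overall: ((y+0)*a) -> (y*a)
Fixed point: (y*a)

Answer: (y*a)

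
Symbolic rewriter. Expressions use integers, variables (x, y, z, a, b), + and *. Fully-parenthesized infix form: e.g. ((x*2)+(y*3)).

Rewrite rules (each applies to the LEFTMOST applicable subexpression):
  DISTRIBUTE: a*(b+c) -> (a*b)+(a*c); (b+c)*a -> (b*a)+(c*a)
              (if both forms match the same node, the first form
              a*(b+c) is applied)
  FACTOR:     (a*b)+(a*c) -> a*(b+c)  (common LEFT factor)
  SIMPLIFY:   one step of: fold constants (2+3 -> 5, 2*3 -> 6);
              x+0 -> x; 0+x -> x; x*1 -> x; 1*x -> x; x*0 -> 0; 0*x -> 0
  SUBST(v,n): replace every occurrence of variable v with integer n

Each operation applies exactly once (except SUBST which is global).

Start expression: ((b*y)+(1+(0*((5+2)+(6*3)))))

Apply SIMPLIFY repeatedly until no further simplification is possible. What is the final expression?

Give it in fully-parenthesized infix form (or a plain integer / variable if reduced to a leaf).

Answer: ((b*y)+1)

Derivation:
Start: ((b*y)+(1+(0*((5+2)+(6*3)))))
Step 1: at RR: (0*((5+2)+(6*3))) -> 0; overall: ((b*y)+(1+(0*((5+2)+(6*3))))) -> ((b*y)+(1+0))
Step 2: at R: (1+0) -> 1; overall: ((b*y)+(1+0)) -> ((b*y)+1)
Fixed point: ((b*y)+1)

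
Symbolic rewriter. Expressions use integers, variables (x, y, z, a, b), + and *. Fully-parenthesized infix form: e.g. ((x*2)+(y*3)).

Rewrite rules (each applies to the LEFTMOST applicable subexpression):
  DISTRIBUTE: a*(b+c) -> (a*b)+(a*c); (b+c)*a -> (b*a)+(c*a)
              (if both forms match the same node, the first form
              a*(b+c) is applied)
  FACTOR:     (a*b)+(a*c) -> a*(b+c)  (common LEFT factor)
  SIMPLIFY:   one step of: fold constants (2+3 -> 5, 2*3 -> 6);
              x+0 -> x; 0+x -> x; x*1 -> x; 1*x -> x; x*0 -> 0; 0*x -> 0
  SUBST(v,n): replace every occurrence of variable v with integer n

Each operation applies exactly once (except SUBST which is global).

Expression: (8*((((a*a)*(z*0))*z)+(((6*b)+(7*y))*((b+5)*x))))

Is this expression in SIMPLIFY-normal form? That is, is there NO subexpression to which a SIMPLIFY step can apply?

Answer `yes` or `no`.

Answer: no

Derivation:
Expression: (8*((((a*a)*(z*0))*z)+(((6*b)+(7*y))*((b+5)*x))))
Scanning for simplifiable subexpressions (pre-order)...
  at root: (8*((((a*a)*(z*0))*z)+(((6*b)+(7*y))*((b+5)*x)))) (not simplifiable)
  at R: ((((a*a)*(z*0))*z)+(((6*b)+(7*y))*((b+5)*x))) (not simplifiable)
  at RL: (((a*a)*(z*0))*z) (not simplifiable)
  at RLL: ((a*a)*(z*0)) (not simplifiable)
  at RLLL: (a*a) (not simplifiable)
  at RLLR: (z*0) (SIMPLIFIABLE)
  at RR: (((6*b)+(7*y))*((b+5)*x)) (not simplifiable)
  at RRL: ((6*b)+(7*y)) (not simplifiable)
  at RRLL: (6*b) (not simplifiable)
  at RRLR: (7*y) (not simplifiable)
  at RRR: ((b+5)*x) (not simplifiable)
  at RRRL: (b+5) (not simplifiable)
Found simplifiable subexpr at path RLLR: (z*0)
One SIMPLIFY step would give: (8*((((a*a)*0)*z)+(((6*b)+(7*y))*((b+5)*x))))
-> NOT in normal form.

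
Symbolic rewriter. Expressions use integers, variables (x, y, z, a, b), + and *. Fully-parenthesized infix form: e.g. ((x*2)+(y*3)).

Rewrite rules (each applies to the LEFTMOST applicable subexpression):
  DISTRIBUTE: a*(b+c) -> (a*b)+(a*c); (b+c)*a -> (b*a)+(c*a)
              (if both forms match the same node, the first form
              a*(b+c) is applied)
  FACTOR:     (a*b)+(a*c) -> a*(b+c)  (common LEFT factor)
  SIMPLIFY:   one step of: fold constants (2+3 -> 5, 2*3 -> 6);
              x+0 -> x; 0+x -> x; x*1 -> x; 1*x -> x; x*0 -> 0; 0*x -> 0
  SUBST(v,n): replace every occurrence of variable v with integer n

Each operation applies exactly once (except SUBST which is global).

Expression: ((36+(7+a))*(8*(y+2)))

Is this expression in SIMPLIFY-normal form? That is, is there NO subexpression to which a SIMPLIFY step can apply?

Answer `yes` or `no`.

Expression: ((36+(7+a))*(8*(y+2)))
Scanning for simplifiable subexpressions (pre-order)...
  at root: ((36+(7+a))*(8*(y+2))) (not simplifiable)
  at L: (36+(7+a)) (not simplifiable)
  at LR: (7+a) (not simplifiable)
  at R: (8*(y+2)) (not simplifiable)
  at RR: (y+2) (not simplifiable)
Result: no simplifiable subexpression found -> normal form.

Answer: yes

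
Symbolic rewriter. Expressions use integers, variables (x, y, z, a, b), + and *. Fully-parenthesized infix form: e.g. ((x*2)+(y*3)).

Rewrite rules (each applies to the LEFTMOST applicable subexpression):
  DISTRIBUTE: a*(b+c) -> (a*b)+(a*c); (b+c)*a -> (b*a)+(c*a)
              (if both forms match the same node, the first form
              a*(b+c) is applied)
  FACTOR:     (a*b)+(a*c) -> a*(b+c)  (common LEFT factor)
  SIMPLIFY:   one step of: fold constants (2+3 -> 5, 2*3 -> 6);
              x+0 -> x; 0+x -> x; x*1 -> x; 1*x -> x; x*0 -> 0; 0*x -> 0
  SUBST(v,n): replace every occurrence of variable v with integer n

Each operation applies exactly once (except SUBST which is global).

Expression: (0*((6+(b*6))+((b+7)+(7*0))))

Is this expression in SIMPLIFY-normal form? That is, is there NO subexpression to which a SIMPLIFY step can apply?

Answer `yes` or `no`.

Expression: (0*((6+(b*6))+((b+7)+(7*0))))
Scanning for simplifiable subexpressions (pre-order)...
  at root: (0*((6+(b*6))+((b+7)+(7*0)))) (SIMPLIFIABLE)
  at R: ((6+(b*6))+((b+7)+(7*0))) (not simplifiable)
  at RL: (6+(b*6)) (not simplifiable)
  at RLR: (b*6) (not simplifiable)
  at RR: ((b+7)+(7*0)) (not simplifiable)
  at RRL: (b+7) (not simplifiable)
  at RRR: (7*0) (SIMPLIFIABLE)
Found simplifiable subexpr at path root: (0*((6+(b*6))+((b+7)+(7*0))))
One SIMPLIFY step would give: 0
-> NOT in normal form.

Answer: no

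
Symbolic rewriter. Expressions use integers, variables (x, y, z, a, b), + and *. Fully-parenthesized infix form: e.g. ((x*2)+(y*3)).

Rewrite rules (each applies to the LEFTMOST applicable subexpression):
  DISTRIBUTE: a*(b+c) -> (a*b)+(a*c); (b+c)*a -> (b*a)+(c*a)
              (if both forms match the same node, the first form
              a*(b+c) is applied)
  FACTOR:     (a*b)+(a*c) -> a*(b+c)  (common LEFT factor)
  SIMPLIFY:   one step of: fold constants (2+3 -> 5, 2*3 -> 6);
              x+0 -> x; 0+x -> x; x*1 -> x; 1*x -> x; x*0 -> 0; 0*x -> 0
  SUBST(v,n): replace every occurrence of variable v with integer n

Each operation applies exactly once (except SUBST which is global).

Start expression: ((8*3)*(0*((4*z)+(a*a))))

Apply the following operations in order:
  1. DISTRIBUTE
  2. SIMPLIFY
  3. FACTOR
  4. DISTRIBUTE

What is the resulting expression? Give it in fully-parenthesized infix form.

Answer: (24*((0*(4*z))+(0*(a*a))))

Derivation:
Start: ((8*3)*(0*((4*z)+(a*a))))
Apply DISTRIBUTE at R (target: (0*((4*z)+(a*a)))): ((8*3)*(0*((4*z)+(a*a)))) -> ((8*3)*((0*(4*z))+(0*(a*a))))
Apply SIMPLIFY at L (target: (8*3)): ((8*3)*((0*(4*z))+(0*(a*a)))) -> (24*((0*(4*z))+(0*(a*a))))
Apply FACTOR at R (target: ((0*(4*z))+(0*(a*a)))): (24*((0*(4*z))+(0*(a*a)))) -> (24*(0*((4*z)+(a*a))))
Apply DISTRIBUTE at R (target: (0*((4*z)+(a*a)))): (24*(0*((4*z)+(a*a)))) -> (24*((0*(4*z))+(0*(a*a))))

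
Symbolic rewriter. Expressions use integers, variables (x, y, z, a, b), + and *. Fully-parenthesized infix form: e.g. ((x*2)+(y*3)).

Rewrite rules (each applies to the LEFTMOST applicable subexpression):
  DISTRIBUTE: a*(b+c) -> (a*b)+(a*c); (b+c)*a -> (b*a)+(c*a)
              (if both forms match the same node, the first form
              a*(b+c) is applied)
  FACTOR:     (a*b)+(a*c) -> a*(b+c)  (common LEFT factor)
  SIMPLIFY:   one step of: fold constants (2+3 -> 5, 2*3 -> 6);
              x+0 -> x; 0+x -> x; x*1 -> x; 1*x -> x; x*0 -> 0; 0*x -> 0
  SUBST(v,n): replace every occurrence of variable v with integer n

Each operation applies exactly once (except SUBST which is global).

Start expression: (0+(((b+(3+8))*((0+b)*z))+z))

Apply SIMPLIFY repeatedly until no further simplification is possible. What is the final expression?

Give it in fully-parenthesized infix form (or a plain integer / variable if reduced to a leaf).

Answer: (((b+11)*(b*z))+z)

Derivation:
Start: (0+(((b+(3+8))*((0+b)*z))+z))
Step 1: at root: (0+(((b+(3+8))*((0+b)*z))+z)) -> (((b+(3+8))*((0+b)*z))+z); overall: (0+(((b+(3+8))*((0+b)*z))+z)) -> (((b+(3+8))*((0+b)*z))+z)
Step 2: at LLR: (3+8) -> 11; overall: (((b+(3+8))*((0+b)*z))+z) -> (((b+11)*((0+b)*z))+z)
Step 3: at LRL: (0+b) -> b; overall: (((b+11)*((0+b)*z))+z) -> (((b+11)*(b*z))+z)
Fixed point: (((b+11)*(b*z))+z)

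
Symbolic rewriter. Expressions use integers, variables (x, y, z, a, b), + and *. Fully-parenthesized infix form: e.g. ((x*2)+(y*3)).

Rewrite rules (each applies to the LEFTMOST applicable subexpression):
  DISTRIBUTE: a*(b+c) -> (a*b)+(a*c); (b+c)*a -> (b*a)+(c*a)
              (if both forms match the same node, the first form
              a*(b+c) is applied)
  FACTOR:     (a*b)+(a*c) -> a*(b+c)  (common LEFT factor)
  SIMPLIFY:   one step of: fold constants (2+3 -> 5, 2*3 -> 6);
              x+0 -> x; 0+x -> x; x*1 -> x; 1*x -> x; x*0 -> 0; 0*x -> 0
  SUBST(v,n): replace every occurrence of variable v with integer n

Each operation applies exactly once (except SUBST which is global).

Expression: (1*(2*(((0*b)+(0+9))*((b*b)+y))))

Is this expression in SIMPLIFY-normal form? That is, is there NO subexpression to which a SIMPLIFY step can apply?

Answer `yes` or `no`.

Answer: no

Derivation:
Expression: (1*(2*(((0*b)+(0+9))*((b*b)+y))))
Scanning for simplifiable subexpressions (pre-order)...
  at root: (1*(2*(((0*b)+(0+9))*((b*b)+y)))) (SIMPLIFIABLE)
  at R: (2*(((0*b)+(0+9))*((b*b)+y))) (not simplifiable)
  at RR: (((0*b)+(0+9))*((b*b)+y)) (not simplifiable)
  at RRL: ((0*b)+(0+9)) (not simplifiable)
  at RRLL: (0*b) (SIMPLIFIABLE)
  at RRLR: (0+9) (SIMPLIFIABLE)
  at RRR: ((b*b)+y) (not simplifiable)
  at RRRL: (b*b) (not simplifiable)
Found simplifiable subexpr at path root: (1*(2*(((0*b)+(0+9))*((b*b)+y))))
One SIMPLIFY step would give: (2*(((0*b)+(0+9))*((b*b)+y)))
-> NOT in normal form.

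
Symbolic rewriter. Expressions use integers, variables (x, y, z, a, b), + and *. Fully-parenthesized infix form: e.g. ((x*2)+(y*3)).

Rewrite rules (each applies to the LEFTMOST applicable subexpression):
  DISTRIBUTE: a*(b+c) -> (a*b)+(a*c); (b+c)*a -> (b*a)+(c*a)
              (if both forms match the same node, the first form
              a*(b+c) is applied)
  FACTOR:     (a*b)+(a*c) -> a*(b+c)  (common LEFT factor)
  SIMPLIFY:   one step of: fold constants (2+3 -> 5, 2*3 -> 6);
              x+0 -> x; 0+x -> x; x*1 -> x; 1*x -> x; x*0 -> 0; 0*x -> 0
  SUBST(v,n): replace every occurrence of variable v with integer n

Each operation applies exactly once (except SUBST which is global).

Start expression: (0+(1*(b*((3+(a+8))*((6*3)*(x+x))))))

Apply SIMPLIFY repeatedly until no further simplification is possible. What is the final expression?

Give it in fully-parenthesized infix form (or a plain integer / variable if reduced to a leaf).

Start: (0+(1*(b*((3+(a+8))*((6*3)*(x+x))))))
Step 1: at root: (0+(1*(b*((3+(a+8))*((6*3)*(x+x)))))) -> (1*(b*((3+(a+8))*((6*3)*(x+x))))); overall: (0+(1*(b*((3+(a+8))*((6*3)*(x+x)))))) -> (1*(b*((3+(a+8))*((6*3)*(x+x)))))
Step 2: at root: (1*(b*((3+(a+8))*((6*3)*(x+x))))) -> (b*((3+(a+8))*((6*3)*(x+x)))); overall: (1*(b*((3+(a+8))*((6*3)*(x+x))))) -> (b*((3+(a+8))*((6*3)*(x+x))))
Step 3: at RRL: (6*3) -> 18; overall: (b*((3+(a+8))*((6*3)*(x+x)))) -> (b*((3+(a+8))*(18*(x+x))))
Fixed point: (b*((3+(a+8))*(18*(x+x))))

Answer: (b*((3+(a+8))*(18*(x+x))))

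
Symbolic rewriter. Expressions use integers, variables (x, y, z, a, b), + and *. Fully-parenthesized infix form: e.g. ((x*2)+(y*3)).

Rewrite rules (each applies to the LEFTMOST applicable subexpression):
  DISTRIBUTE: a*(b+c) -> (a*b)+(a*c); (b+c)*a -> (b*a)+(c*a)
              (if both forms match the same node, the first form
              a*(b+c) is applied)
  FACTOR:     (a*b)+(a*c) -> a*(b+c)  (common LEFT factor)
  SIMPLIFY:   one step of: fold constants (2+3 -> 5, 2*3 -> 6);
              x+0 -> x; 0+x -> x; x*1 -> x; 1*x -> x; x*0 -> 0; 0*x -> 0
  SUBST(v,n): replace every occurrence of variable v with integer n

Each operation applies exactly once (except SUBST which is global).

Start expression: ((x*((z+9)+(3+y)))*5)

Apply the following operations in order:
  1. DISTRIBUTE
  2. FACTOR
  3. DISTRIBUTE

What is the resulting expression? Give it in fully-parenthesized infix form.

Start: ((x*((z+9)+(3+y)))*5)
Apply DISTRIBUTE at L (target: (x*((z+9)+(3+y)))): ((x*((z+9)+(3+y)))*5) -> (((x*(z+9))+(x*(3+y)))*5)
Apply FACTOR at L (target: ((x*(z+9))+(x*(3+y)))): (((x*(z+9))+(x*(3+y)))*5) -> ((x*((z+9)+(3+y)))*5)
Apply DISTRIBUTE at L (target: (x*((z+9)+(3+y)))): ((x*((z+9)+(3+y)))*5) -> (((x*(z+9))+(x*(3+y)))*5)

Answer: (((x*(z+9))+(x*(3+y)))*5)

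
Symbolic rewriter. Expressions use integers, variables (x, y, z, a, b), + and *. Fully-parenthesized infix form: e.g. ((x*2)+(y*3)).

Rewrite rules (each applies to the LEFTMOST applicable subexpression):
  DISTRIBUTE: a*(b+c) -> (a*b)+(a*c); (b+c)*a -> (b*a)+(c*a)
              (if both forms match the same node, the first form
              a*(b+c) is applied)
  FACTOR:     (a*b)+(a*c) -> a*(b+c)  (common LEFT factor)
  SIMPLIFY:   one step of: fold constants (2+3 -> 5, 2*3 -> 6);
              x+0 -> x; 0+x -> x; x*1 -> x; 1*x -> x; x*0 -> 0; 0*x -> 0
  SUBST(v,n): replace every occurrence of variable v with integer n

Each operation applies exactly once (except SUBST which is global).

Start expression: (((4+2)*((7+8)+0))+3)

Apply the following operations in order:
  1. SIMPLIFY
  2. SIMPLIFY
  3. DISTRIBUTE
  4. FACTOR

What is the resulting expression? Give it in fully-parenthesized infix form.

Answer: ((6*(7+8))+3)

Derivation:
Start: (((4+2)*((7+8)+0))+3)
Apply SIMPLIFY at LL (target: (4+2)): (((4+2)*((7+8)+0))+3) -> ((6*((7+8)+0))+3)
Apply SIMPLIFY at LR (target: ((7+8)+0)): ((6*((7+8)+0))+3) -> ((6*(7+8))+3)
Apply DISTRIBUTE at L (target: (6*(7+8))): ((6*(7+8))+3) -> (((6*7)+(6*8))+3)
Apply FACTOR at L (target: ((6*7)+(6*8))): (((6*7)+(6*8))+3) -> ((6*(7+8))+3)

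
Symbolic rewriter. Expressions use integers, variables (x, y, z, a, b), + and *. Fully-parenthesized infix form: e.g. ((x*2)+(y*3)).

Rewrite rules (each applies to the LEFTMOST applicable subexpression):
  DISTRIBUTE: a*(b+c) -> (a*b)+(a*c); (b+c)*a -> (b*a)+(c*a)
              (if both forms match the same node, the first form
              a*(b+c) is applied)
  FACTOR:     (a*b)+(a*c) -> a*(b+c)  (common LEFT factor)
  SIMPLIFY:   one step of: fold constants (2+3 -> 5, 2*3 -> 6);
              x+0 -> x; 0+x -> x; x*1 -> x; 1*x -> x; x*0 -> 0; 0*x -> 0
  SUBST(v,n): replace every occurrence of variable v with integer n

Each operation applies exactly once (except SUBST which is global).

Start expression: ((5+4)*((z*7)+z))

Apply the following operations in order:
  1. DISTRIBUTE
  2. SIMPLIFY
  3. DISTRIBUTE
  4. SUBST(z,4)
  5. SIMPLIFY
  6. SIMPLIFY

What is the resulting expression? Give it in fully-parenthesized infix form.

Start: ((5+4)*((z*7)+z))
Apply DISTRIBUTE at root (target: ((5+4)*((z*7)+z))): ((5+4)*((z*7)+z)) -> (((5+4)*(z*7))+((5+4)*z))
Apply SIMPLIFY at LL (target: (5+4)): (((5+4)*(z*7))+((5+4)*z)) -> ((9*(z*7))+((5+4)*z))
Apply DISTRIBUTE at R (target: ((5+4)*z)): ((9*(z*7))+((5+4)*z)) -> ((9*(z*7))+((5*z)+(4*z)))
Apply SUBST(z,4): ((9*(z*7))+((5*z)+(4*z))) -> ((9*(4*7))+((5*4)+(4*4)))
Apply SIMPLIFY at LR (target: (4*7)): ((9*(4*7))+((5*4)+(4*4))) -> ((9*28)+((5*4)+(4*4)))
Apply SIMPLIFY at L (target: (9*28)): ((9*28)+((5*4)+(4*4))) -> (252+((5*4)+(4*4)))

Answer: (252+((5*4)+(4*4)))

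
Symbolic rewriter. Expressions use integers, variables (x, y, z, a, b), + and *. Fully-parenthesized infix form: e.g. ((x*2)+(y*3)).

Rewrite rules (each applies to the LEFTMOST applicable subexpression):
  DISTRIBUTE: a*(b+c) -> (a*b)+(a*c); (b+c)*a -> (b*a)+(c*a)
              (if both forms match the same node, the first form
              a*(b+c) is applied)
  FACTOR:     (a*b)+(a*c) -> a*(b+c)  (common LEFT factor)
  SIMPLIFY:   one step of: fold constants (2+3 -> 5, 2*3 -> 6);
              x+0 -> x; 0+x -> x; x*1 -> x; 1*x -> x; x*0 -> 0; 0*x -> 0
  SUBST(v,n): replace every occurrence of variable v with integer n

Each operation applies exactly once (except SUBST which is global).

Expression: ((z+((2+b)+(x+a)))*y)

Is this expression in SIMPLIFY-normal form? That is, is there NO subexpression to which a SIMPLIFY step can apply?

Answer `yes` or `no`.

Answer: yes

Derivation:
Expression: ((z+((2+b)+(x+a)))*y)
Scanning for simplifiable subexpressions (pre-order)...
  at root: ((z+((2+b)+(x+a)))*y) (not simplifiable)
  at L: (z+((2+b)+(x+a))) (not simplifiable)
  at LR: ((2+b)+(x+a)) (not simplifiable)
  at LRL: (2+b) (not simplifiable)
  at LRR: (x+a) (not simplifiable)
Result: no simplifiable subexpression found -> normal form.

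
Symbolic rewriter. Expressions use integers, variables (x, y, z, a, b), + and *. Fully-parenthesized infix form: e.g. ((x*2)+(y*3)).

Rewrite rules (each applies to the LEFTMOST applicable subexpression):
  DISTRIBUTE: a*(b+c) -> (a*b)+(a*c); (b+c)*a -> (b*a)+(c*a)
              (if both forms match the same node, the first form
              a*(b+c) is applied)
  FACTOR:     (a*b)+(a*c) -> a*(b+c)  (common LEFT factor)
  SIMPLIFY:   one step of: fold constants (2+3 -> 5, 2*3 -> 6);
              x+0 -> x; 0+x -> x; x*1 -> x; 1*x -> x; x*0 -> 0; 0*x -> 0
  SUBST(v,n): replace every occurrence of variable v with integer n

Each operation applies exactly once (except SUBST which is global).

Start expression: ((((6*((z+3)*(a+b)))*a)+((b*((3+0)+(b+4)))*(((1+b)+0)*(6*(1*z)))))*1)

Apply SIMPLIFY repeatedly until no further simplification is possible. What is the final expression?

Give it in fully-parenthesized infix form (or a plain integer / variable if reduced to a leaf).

Answer: (((6*((z+3)*(a+b)))*a)+((b*(3+(b+4)))*((1+b)*(6*z))))

Derivation:
Start: ((((6*((z+3)*(a+b)))*a)+((b*((3+0)+(b+4)))*(((1+b)+0)*(6*(1*z)))))*1)
Step 1: at root: ((((6*((z+3)*(a+b)))*a)+((b*((3+0)+(b+4)))*(((1+b)+0)*(6*(1*z)))))*1) -> (((6*((z+3)*(a+b)))*a)+((b*((3+0)+(b+4)))*(((1+b)+0)*(6*(1*z))))); overall: ((((6*((z+3)*(a+b)))*a)+((b*((3+0)+(b+4)))*(((1+b)+0)*(6*(1*z)))))*1) -> (((6*((z+3)*(a+b)))*a)+((b*((3+0)+(b+4)))*(((1+b)+0)*(6*(1*z)))))
Step 2: at RLRL: (3+0) -> 3; overall: (((6*((z+3)*(a+b)))*a)+((b*((3+0)+(b+4)))*(((1+b)+0)*(6*(1*z))))) -> (((6*((z+3)*(a+b)))*a)+((b*(3+(b+4)))*(((1+b)+0)*(6*(1*z)))))
Step 3: at RRL: ((1+b)+0) -> (1+b); overall: (((6*((z+3)*(a+b)))*a)+((b*(3+(b+4)))*(((1+b)+0)*(6*(1*z))))) -> (((6*((z+3)*(a+b)))*a)+((b*(3+(b+4)))*((1+b)*(6*(1*z)))))
Step 4: at RRRR: (1*z) -> z; overall: (((6*((z+3)*(a+b)))*a)+((b*(3+(b+4)))*((1+b)*(6*(1*z))))) -> (((6*((z+3)*(a+b)))*a)+((b*(3+(b+4)))*((1+b)*(6*z))))
Fixed point: (((6*((z+3)*(a+b)))*a)+((b*(3+(b+4)))*((1+b)*(6*z))))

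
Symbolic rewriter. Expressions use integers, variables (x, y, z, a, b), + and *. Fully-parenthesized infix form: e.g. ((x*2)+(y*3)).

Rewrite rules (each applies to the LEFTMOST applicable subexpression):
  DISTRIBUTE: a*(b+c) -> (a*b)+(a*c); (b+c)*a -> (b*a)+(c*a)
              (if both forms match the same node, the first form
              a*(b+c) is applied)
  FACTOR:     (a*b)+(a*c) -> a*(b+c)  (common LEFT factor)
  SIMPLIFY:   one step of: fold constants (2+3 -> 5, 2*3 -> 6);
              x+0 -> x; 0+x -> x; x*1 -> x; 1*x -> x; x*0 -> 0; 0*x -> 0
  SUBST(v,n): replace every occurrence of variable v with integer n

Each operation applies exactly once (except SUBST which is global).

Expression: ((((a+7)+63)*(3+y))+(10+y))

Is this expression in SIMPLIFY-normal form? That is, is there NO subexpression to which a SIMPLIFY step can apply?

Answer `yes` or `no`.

Answer: yes

Derivation:
Expression: ((((a+7)+63)*(3+y))+(10+y))
Scanning for simplifiable subexpressions (pre-order)...
  at root: ((((a+7)+63)*(3+y))+(10+y)) (not simplifiable)
  at L: (((a+7)+63)*(3+y)) (not simplifiable)
  at LL: ((a+7)+63) (not simplifiable)
  at LLL: (a+7) (not simplifiable)
  at LR: (3+y) (not simplifiable)
  at R: (10+y) (not simplifiable)
Result: no simplifiable subexpression found -> normal form.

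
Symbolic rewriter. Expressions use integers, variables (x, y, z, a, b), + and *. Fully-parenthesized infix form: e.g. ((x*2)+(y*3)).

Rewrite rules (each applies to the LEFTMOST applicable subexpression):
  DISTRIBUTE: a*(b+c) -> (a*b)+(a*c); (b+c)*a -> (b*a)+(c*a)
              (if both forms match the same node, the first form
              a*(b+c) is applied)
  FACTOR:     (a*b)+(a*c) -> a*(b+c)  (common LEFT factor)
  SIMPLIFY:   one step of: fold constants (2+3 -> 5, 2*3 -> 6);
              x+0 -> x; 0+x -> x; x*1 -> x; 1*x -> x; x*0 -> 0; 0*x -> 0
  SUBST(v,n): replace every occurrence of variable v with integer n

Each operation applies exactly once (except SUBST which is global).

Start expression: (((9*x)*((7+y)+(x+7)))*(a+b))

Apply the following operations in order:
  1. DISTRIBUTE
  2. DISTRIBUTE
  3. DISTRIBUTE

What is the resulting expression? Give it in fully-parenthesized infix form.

Start: (((9*x)*((7+y)+(x+7)))*(a+b))
Apply DISTRIBUTE at root (target: (((9*x)*((7+y)+(x+7)))*(a+b))): (((9*x)*((7+y)+(x+7)))*(a+b)) -> ((((9*x)*((7+y)+(x+7)))*a)+(((9*x)*((7+y)+(x+7)))*b))
Apply DISTRIBUTE at LL (target: ((9*x)*((7+y)+(x+7)))): ((((9*x)*((7+y)+(x+7)))*a)+(((9*x)*((7+y)+(x+7)))*b)) -> (((((9*x)*(7+y))+((9*x)*(x+7)))*a)+(((9*x)*((7+y)+(x+7)))*b))
Apply DISTRIBUTE at L (target: ((((9*x)*(7+y))+((9*x)*(x+7)))*a)): (((((9*x)*(7+y))+((9*x)*(x+7)))*a)+(((9*x)*((7+y)+(x+7)))*b)) -> (((((9*x)*(7+y))*a)+(((9*x)*(x+7))*a))+(((9*x)*((7+y)+(x+7)))*b))

Answer: (((((9*x)*(7+y))*a)+(((9*x)*(x+7))*a))+(((9*x)*((7+y)+(x+7)))*b))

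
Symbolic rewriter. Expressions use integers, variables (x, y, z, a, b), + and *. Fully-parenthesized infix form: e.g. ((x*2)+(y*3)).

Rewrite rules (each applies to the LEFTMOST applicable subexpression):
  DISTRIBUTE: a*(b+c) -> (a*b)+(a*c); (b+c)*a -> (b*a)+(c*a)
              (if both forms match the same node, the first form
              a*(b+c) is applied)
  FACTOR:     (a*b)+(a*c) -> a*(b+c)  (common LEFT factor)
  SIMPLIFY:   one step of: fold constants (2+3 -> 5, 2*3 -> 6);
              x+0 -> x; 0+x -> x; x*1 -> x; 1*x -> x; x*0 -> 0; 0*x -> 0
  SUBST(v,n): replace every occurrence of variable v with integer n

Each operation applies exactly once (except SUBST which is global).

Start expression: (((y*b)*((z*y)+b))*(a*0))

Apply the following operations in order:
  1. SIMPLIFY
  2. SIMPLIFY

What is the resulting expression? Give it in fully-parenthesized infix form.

Start: (((y*b)*((z*y)+b))*(a*0))
Apply SIMPLIFY at R (target: (a*0)): (((y*b)*((z*y)+b))*(a*0)) -> (((y*b)*((z*y)+b))*0)
Apply SIMPLIFY at root (target: (((y*b)*((z*y)+b))*0)): (((y*b)*((z*y)+b))*0) -> 0

Answer: 0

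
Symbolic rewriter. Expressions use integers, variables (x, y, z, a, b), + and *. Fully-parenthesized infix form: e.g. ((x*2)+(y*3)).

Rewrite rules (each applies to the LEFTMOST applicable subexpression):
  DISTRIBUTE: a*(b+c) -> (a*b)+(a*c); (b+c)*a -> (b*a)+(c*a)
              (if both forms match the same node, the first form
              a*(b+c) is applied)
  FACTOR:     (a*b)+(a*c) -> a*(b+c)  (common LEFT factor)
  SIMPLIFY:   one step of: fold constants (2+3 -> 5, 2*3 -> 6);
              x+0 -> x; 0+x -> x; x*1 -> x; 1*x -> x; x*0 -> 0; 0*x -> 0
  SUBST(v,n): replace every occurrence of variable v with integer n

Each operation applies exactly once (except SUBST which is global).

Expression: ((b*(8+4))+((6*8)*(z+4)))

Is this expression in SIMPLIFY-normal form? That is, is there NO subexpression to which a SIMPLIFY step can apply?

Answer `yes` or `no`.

Expression: ((b*(8+4))+((6*8)*(z+4)))
Scanning for simplifiable subexpressions (pre-order)...
  at root: ((b*(8+4))+((6*8)*(z+4))) (not simplifiable)
  at L: (b*(8+4)) (not simplifiable)
  at LR: (8+4) (SIMPLIFIABLE)
  at R: ((6*8)*(z+4)) (not simplifiable)
  at RL: (6*8) (SIMPLIFIABLE)
  at RR: (z+4) (not simplifiable)
Found simplifiable subexpr at path LR: (8+4)
One SIMPLIFY step would give: ((b*12)+((6*8)*(z+4)))
-> NOT in normal form.

Answer: no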